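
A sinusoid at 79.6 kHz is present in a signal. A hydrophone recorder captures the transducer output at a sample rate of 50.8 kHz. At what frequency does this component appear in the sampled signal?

79.6 kHz mod fs = 28.8 kHz.
28.8 kHz > fs/2 = 25.4 kHz, folds to fs − 28.8 kHz = 22 kHz.

22 kHz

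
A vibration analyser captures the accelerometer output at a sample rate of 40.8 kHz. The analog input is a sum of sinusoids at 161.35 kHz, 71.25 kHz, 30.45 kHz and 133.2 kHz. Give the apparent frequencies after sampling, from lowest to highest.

fs/2 = 20.4 kHz.
161.35 kHz mod fs = 38.95 kHz.
38.95 kHz > fs/2 = 20.4 kHz, folds to fs − 38.95 kHz = 1.85 kHz.
71.25 kHz mod fs = 30.45 kHz.
30.45 kHz > fs/2 = 20.4 kHz, folds to fs − 30.45 kHz = 10.35 kHz.
30.45 kHz > fs/2 = 20.4 kHz, folds to fs − 30.45 kHz = 10.35 kHz.
133.2 kHz mod fs = 10.8 kHz.
10.8 kHz ≤ fs/2 = 20.4 kHz, appears at 10.8 kHz.
Distinct values: {1.85 kHz, 10.35 kHz, 10.8 kHz}.

1.85 kHz, 10.35 kHz, 10.8 kHz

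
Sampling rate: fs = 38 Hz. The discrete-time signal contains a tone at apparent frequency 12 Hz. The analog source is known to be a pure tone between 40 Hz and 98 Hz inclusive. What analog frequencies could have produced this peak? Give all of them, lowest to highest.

50 Hz, 64 Hz, 88 Hz

Frequencies that alias to 12 Hz are k·fs ± 12 Hz for integer k ≥ 0.
k=0: 12 Hz.
k=1: 26 Hz, 50 Hz.
k=2: 64 Hz, 88 Hz.
k=3: 102 Hz, 126 Hz.
Within [40 Hz, 98 Hz]: 50 Hz, 64 Hz, 88 Hz.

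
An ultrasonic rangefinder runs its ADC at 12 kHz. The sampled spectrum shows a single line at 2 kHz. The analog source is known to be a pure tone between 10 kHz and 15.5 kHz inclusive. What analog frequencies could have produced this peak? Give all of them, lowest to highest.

10 kHz, 14 kHz

Frequencies that alias to 2 kHz are k·fs ± 2 kHz for integer k ≥ 0.
k=0: 2 kHz.
k=1: 10 kHz, 14 kHz.
k=2: 22 kHz, 26 kHz.
Within [10 kHz, 15.5 kHz]: 10 kHz, 14 kHz.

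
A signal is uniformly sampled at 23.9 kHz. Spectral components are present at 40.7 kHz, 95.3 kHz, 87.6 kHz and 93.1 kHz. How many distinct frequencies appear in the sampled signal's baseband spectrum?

4

fs/2 = 11.95 kHz.
40.7 kHz mod fs = 16.8 kHz.
16.8 kHz > fs/2 = 11.95 kHz, folds to fs − 16.8 kHz = 7.1 kHz.
95.3 kHz mod fs = 23.6 kHz.
23.6 kHz > fs/2 = 11.95 kHz, folds to fs − 23.6 kHz = 0.3 kHz.
87.6 kHz mod fs = 15.9 kHz.
15.9 kHz > fs/2 = 11.95 kHz, folds to fs − 15.9 kHz = 8 kHz.
93.1 kHz mod fs = 21.4 kHz.
21.4 kHz > fs/2 = 11.95 kHz, folds to fs − 21.4 kHz = 2.5 kHz.
Distinct values: {0.3 kHz, 2.5 kHz, 7.1 kHz, 8 kHz} → 4.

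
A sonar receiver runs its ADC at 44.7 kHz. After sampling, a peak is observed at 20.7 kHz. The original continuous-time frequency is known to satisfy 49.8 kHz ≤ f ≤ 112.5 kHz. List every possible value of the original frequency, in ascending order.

65.4 kHz, 68.7 kHz, 110.1 kHz

Frequencies that alias to 20.7 kHz are k·fs ± 20.7 kHz for integer k ≥ 0.
k=0: 20.7 kHz.
k=1: 24 kHz, 65.4 kHz.
k=2: 68.7 kHz, 110.1 kHz.
k=3: 113.4 kHz, 154.8 kHz.
Within [49.8 kHz, 112.5 kHz]: 65.4 kHz, 68.7 kHz, 110.1 kHz.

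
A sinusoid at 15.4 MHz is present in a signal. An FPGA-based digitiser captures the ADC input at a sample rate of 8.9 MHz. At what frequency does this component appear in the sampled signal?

15.4 MHz mod fs = 6.5 MHz.
6.5 MHz > fs/2 = 4.45 MHz, folds to fs − 6.5 MHz = 2.4 MHz.

2.4 MHz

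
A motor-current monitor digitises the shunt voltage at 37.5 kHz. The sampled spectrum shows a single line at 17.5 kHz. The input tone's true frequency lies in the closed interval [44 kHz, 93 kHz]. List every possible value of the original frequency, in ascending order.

55 kHz, 57.5 kHz, 92.5 kHz

Frequencies that alias to 17.5 kHz are k·fs ± 17.5 kHz for integer k ≥ 0.
k=0: 17.5 kHz.
k=1: 20 kHz, 55 kHz.
k=2: 57.5 kHz, 92.5 kHz.
k=3: 95 kHz, 130 kHz.
Within [44 kHz, 93 kHz]: 55 kHz, 57.5 kHz, 92.5 kHz.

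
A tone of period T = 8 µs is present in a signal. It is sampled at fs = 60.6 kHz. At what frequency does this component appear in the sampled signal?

3.8 kHz

T = 8 µs → f = 1/T = 125 kHz.
125 kHz mod fs = 3.8 kHz.
3.8 kHz ≤ fs/2 = 30.3 kHz, appears at 3.8 kHz.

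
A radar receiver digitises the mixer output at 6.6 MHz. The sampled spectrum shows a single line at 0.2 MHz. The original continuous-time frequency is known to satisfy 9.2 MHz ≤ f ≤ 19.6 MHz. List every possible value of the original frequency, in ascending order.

13 MHz, 13.4 MHz, 19.6 MHz

Frequencies that alias to 0.2 MHz are k·fs ± 0.2 MHz for integer k ≥ 0.
k=0: 0.2 MHz.
k=1: 6.4 MHz, 6.8 MHz.
k=2: 13 MHz, 13.4 MHz.
k=3: 19.6 MHz, 20 MHz.
k=4: 26.2 MHz, 26.6 MHz.
Within [9.2 MHz, 19.6 MHz]: 13 MHz, 13.4 MHz, 19.6 MHz.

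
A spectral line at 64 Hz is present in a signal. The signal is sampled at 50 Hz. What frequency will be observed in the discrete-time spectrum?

64 Hz mod fs = 14 Hz.
14 Hz ≤ fs/2 = 25 Hz, appears at 14 Hz.

14 Hz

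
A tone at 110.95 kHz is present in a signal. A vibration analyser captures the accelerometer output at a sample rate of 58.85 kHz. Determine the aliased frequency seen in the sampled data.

6.75 kHz

110.95 kHz mod fs = 52.1 kHz.
52.1 kHz > fs/2 = 29.425 kHz, folds to fs − 52.1 kHz = 6.75 kHz.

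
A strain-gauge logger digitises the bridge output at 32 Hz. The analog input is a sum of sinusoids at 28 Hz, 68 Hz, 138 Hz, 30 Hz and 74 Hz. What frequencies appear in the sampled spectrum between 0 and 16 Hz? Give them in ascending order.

2 Hz, 4 Hz, 10 Hz

fs/2 = 16 Hz.
28 Hz > fs/2 = 16 Hz, folds to fs − 28 Hz = 4 Hz.
68 Hz mod fs = 4 Hz.
4 Hz ≤ fs/2 = 16 Hz, appears at 4 Hz.
138 Hz mod fs = 10 Hz.
10 Hz ≤ fs/2 = 16 Hz, appears at 10 Hz.
30 Hz > fs/2 = 16 Hz, folds to fs − 30 Hz = 2 Hz.
74 Hz mod fs = 10 Hz.
10 Hz ≤ fs/2 = 16 Hz, appears at 10 Hz.
Distinct values: {2 Hz, 4 Hz, 10 Hz}.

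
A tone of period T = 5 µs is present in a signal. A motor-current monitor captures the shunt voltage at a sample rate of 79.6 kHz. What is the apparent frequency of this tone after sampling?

T = 5 µs → f = 1/T = 200 kHz.
200 kHz mod fs = 40.8 kHz.
40.8 kHz > fs/2 = 39.8 kHz, folds to fs − 40.8 kHz = 38.8 kHz.

38.8 kHz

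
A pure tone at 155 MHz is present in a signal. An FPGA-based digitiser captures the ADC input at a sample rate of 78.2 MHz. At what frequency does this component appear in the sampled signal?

1.4 MHz

155 MHz mod fs = 76.8 MHz.
76.8 MHz > fs/2 = 39.1 MHz, folds to fs − 76.8 MHz = 1.4 MHz.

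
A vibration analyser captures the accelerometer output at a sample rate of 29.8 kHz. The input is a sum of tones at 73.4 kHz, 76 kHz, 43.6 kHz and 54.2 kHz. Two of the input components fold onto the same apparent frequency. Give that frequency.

13.8 kHz

fs/2 = 14.9 kHz.
73.4 kHz mod fs = 13.8 kHz.
13.8 kHz ≤ fs/2 = 14.9 kHz, appears at 13.8 kHz.
76 kHz mod fs = 16.4 kHz.
16.4 kHz > fs/2 = 14.9 kHz, folds to fs − 16.4 kHz = 13.4 kHz.
43.6 kHz mod fs = 13.8 kHz.
13.8 kHz ≤ fs/2 = 14.9 kHz, appears at 13.8 kHz.
54.2 kHz mod fs = 24.4 kHz.
24.4 kHz > fs/2 = 14.9 kHz, folds to fs − 24.4 kHz = 5.4 kHz.
43.6 kHz and 73.4 kHz both map to 13.8 kHz.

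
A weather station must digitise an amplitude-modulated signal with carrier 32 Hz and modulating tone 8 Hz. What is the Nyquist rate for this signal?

80 Hz

AM sidebands sit at fc ± fm = 24 Hz and 40 Hz.
Highest-frequency component: 40 Hz.
Nyquist rate = 2 × 40 Hz = 80 Hz.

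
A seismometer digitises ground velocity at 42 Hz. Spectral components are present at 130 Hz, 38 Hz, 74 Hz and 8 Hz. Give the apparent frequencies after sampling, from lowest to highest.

4 Hz, 8 Hz, 10 Hz

fs/2 = 21 Hz.
130 Hz mod fs = 4 Hz.
4 Hz ≤ fs/2 = 21 Hz, appears at 4 Hz.
38 Hz > fs/2 = 21 Hz, folds to fs − 38 Hz = 4 Hz.
74 Hz mod fs = 32 Hz.
32 Hz > fs/2 = 21 Hz, folds to fs − 32 Hz = 10 Hz.
8 Hz ≤ fs/2 = 21 Hz, passes unchanged.
Distinct values: {4 Hz, 8 Hz, 10 Hz}.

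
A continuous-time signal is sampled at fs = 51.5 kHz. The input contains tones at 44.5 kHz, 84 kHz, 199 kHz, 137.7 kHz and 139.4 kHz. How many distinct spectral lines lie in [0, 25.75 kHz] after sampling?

fs/2 = 25.75 kHz.
44.5 kHz > fs/2 = 25.75 kHz, folds to fs − 44.5 kHz = 7 kHz.
84 kHz mod fs = 32.5 kHz.
32.5 kHz > fs/2 = 25.75 kHz, folds to fs − 32.5 kHz = 19 kHz.
199 kHz mod fs = 44.5 kHz.
44.5 kHz > fs/2 = 25.75 kHz, folds to fs − 44.5 kHz = 7 kHz.
137.7 kHz mod fs = 34.7 kHz.
34.7 kHz > fs/2 = 25.75 kHz, folds to fs − 34.7 kHz = 16.8 kHz.
139.4 kHz mod fs = 36.4 kHz.
36.4 kHz > fs/2 = 25.75 kHz, folds to fs − 36.4 kHz = 15.1 kHz.
Distinct values: {7 kHz, 15.1 kHz, 16.8 kHz, 19 kHz} → 4.

4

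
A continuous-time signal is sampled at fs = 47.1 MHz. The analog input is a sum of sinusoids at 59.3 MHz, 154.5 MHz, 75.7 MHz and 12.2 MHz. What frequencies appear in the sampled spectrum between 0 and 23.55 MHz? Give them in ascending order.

12.2 MHz, 13.2 MHz, 18.5 MHz

fs/2 = 23.55 MHz.
59.3 MHz mod fs = 12.2 MHz.
12.2 MHz ≤ fs/2 = 23.55 MHz, appears at 12.2 MHz.
154.5 MHz mod fs = 13.2 MHz.
13.2 MHz ≤ fs/2 = 23.55 MHz, appears at 13.2 MHz.
75.7 MHz mod fs = 28.6 MHz.
28.6 MHz > fs/2 = 23.55 MHz, folds to fs − 28.6 MHz = 18.5 MHz.
12.2 MHz ≤ fs/2 = 23.55 MHz, passes unchanged.
Distinct values: {12.2 MHz, 13.2 MHz, 18.5 MHz}.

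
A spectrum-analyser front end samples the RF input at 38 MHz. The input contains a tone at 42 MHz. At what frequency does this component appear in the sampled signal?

4 MHz

42 MHz mod fs = 4 MHz.
4 MHz ≤ fs/2 = 19 MHz, appears at 4 MHz.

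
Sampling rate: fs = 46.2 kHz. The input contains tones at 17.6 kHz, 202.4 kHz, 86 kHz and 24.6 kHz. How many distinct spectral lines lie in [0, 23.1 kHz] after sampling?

fs/2 = 23.1 kHz.
17.6 kHz ≤ fs/2 = 23.1 kHz, passes unchanged.
202.4 kHz mod fs = 17.6 kHz.
17.6 kHz ≤ fs/2 = 23.1 kHz, appears at 17.6 kHz.
86 kHz mod fs = 39.8 kHz.
39.8 kHz > fs/2 = 23.1 kHz, folds to fs − 39.8 kHz = 6.4 kHz.
24.6 kHz > fs/2 = 23.1 kHz, folds to fs − 24.6 kHz = 21.6 kHz.
Distinct values: {6.4 kHz, 17.6 kHz, 21.6 kHz} → 3.

3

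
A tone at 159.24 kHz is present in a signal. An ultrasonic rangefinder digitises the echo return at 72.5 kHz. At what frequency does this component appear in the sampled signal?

159.24 kHz mod fs = 14.24 kHz.
14.24 kHz ≤ fs/2 = 36.25 kHz, appears at 14.24 kHz.

14.24 kHz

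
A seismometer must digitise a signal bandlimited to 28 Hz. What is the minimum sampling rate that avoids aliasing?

56 Hz

Nyquist rate = 2 × 28 Hz = 56 Hz.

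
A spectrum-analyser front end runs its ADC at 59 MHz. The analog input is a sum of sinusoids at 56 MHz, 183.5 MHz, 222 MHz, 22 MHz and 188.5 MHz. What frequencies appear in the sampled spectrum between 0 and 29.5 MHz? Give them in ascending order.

3 MHz, 6.5 MHz, 11.5 MHz, 14 MHz, 22 MHz

fs/2 = 29.5 MHz.
56 MHz > fs/2 = 29.5 MHz, folds to fs − 56 MHz = 3 MHz.
183.5 MHz mod fs = 6.5 MHz.
6.5 MHz ≤ fs/2 = 29.5 MHz, appears at 6.5 MHz.
222 MHz mod fs = 45 MHz.
45 MHz > fs/2 = 29.5 MHz, folds to fs − 45 MHz = 14 MHz.
22 MHz ≤ fs/2 = 29.5 MHz, passes unchanged.
188.5 MHz mod fs = 11.5 MHz.
11.5 MHz ≤ fs/2 = 29.5 MHz, appears at 11.5 MHz.
Distinct values: {3 MHz, 6.5 MHz, 11.5 MHz, 14 MHz, 22 MHz}.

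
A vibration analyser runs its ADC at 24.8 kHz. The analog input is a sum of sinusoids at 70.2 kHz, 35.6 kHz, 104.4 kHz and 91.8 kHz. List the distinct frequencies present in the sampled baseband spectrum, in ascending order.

fs/2 = 12.4 kHz.
70.2 kHz mod fs = 20.6 kHz.
20.6 kHz > fs/2 = 12.4 kHz, folds to fs − 20.6 kHz = 4.2 kHz.
35.6 kHz mod fs = 10.8 kHz.
10.8 kHz ≤ fs/2 = 12.4 kHz, appears at 10.8 kHz.
104.4 kHz mod fs = 5.2 kHz.
5.2 kHz ≤ fs/2 = 12.4 kHz, appears at 5.2 kHz.
91.8 kHz mod fs = 17.4 kHz.
17.4 kHz > fs/2 = 12.4 kHz, folds to fs − 17.4 kHz = 7.4 kHz.
Distinct values: {4.2 kHz, 5.2 kHz, 7.4 kHz, 10.8 kHz}.

4.2 kHz, 5.2 kHz, 7.4 kHz, 10.8 kHz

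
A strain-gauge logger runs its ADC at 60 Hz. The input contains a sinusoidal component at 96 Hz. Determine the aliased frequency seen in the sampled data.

96 Hz mod fs = 36 Hz.
36 Hz > fs/2 = 30 Hz, folds to fs − 36 Hz = 24 Hz.

24 Hz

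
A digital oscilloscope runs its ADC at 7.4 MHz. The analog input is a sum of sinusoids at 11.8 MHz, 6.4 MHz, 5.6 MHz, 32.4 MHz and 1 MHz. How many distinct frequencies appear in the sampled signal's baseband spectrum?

4

fs/2 = 3.7 MHz.
11.8 MHz mod fs = 4.4 MHz.
4.4 MHz > fs/2 = 3.7 MHz, folds to fs − 4.4 MHz = 3 MHz.
6.4 MHz > fs/2 = 3.7 MHz, folds to fs − 6.4 MHz = 1 MHz.
5.6 MHz > fs/2 = 3.7 MHz, folds to fs − 5.6 MHz = 1.8 MHz.
32.4 MHz mod fs = 2.8 MHz.
2.8 MHz ≤ fs/2 = 3.7 MHz, appears at 2.8 MHz.
1 MHz ≤ fs/2 = 3.7 MHz, passes unchanged.
Distinct values: {1 MHz, 1.8 MHz, 2.8 MHz, 3 MHz} → 4.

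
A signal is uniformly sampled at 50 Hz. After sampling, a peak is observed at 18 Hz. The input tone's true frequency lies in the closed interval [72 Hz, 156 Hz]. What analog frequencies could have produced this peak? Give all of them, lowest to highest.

Frequencies that alias to 18 Hz are k·fs ± 18 Hz for integer k ≥ 0.
k=0: 18 Hz.
k=1: 32 Hz, 68 Hz.
k=2: 82 Hz, 118 Hz.
k=3: 132 Hz, 168 Hz.
k=4: 182 Hz, 218 Hz.
Within [72 Hz, 156 Hz]: 82 Hz, 118 Hz, 132 Hz.

82 Hz, 118 Hz, 132 Hz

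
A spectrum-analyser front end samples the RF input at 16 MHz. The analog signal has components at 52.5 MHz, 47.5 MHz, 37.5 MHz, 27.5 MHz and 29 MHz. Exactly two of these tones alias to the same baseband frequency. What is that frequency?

4.5 MHz

fs/2 = 8 MHz.
52.5 MHz mod fs = 4.5 MHz.
4.5 MHz ≤ fs/2 = 8 MHz, appears at 4.5 MHz.
47.5 MHz mod fs = 15.5 MHz.
15.5 MHz > fs/2 = 8 MHz, folds to fs − 15.5 MHz = 0.5 MHz.
37.5 MHz mod fs = 5.5 MHz.
5.5 MHz ≤ fs/2 = 8 MHz, appears at 5.5 MHz.
27.5 MHz mod fs = 11.5 MHz.
11.5 MHz > fs/2 = 8 MHz, folds to fs − 11.5 MHz = 4.5 MHz.
29 MHz mod fs = 13 MHz.
13 MHz > fs/2 = 8 MHz, folds to fs − 13 MHz = 3 MHz.
27.5 MHz and 52.5 MHz both map to 4.5 MHz.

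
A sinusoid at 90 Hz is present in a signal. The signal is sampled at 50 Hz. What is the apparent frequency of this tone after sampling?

90 Hz mod fs = 40 Hz.
40 Hz > fs/2 = 25 Hz, folds to fs − 40 Hz = 10 Hz.

10 Hz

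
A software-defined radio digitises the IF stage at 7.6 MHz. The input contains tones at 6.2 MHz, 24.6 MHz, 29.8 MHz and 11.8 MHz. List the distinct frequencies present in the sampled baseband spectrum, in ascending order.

fs/2 = 3.8 MHz.
6.2 MHz > fs/2 = 3.8 MHz, folds to fs − 6.2 MHz = 1.4 MHz.
24.6 MHz mod fs = 1.8 MHz.
1.8 MHz ≤ fs/2 = 3.8 MHz, appears at 1.8 MHz.
29.8 MHz mod fs = 7 MHz.
7 MHz > fs/2 = 3.8 MHz, folds to fs − 7 MHz = 0.6 MHz.
11.8 MHz mod fs = 4.2 MHz.
4.2 MHz > fs/2 = 3.8 MHz, folds to fs − 4.2 MHz = 3.4 MHz.
Distinct values: {0.6 MHz, 1.4 MHz, 1.8 MHz, 3.4 MHz}.

0.6 MHz, 1.4 MHz, 1.8 MHz, 3.4 MHz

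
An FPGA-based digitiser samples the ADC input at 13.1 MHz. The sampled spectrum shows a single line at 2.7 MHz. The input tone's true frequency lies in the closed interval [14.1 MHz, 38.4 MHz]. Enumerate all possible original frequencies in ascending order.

15.8 MHz, 23.5 MHz, 28.9 MHz, 36.6 MHz

Frequencies that alias to 2.7 MHz are k·fs ± 2.7 MHz for integer k ≥ 0.
k=0: 2.7 MHz.
k=1: 10.4 MHz, 15.8 MHz.
k=2: 23.5 MHz, 28.9 MHz.
k=3: 36.6 MHz, 42 MHz.
k=4: 49.7 MHz, 55.1 MHz.
Within [14.1 MHz, 38.4 MHz]: 15.8 MHz, 23.5 MHz, 28.9 MHz, 36.6 MHz.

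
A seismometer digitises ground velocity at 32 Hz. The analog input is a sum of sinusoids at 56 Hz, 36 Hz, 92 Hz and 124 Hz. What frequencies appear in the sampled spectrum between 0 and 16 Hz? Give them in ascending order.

fs/2 = 16 Hz.
56 Hz mod fs = 24 Hz.
24 Hz > fs/2 = 16 Hz, folds to fs − 24 Hz = 8 Hz.
36 Hz mod fs = 4 Hz.
4 Hz ≤ fs/2 = 16 Hz, appears at 4 Hz.
92 Hz mod fs = 28 Hz.
28 Hz > fs/2 = 16 Hz, folds to fs − 28 Hz = 4 Hz.
124 Hz mod fs = 28 Hz.
28 Hz > fs/2 = 16 Hz, folds to fs − 28 Hz = 4 Hz.
Distinct values: {4 Hz, 8 Hz}.

4 Hz, 8 Hz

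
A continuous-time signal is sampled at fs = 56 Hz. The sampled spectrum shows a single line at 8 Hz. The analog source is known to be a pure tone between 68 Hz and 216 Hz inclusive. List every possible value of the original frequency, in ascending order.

104 Hz, 120 Hz, 160 Hz, 176 Hz, 216 Hz

Frequencies that alias to 8 Hz are k·fs ± 8 Hz for integer k ≥ 0.
k=0: 8 Hz.
k=1: 48 Hz, 64 Hz.
k=2: 104 Hz, 120 Hz.
k=3: 160 Hz, 176 Hz.
k=4: 216 Hz, 232 Hz.
k=5: 272 Hz, 288 Hz.
Within [68 Hz, 216 Hz]: 104 Hz, 120 Hz, 160 Hz, 176 Hz, 216 Hz.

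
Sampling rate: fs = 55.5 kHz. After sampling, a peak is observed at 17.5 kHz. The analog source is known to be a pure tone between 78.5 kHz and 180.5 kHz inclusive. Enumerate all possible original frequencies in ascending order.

Frequencies that alias to 17.5 kHz are k·fs ± 17.5 kHz for integer k ≥ 0.
k=0: 17.5 kHz.
k=1: 38 kHz, 73 kHz.
k=2: 93.5 kHz, 128.5 kHz.
k=3: 149 kHz, 184 kHz.
k=4: 204.5 kHz, 239.5 kHz.
Within [78.5 kHz, 180.5 kHz]: 93.5 kHz, 128.5 kHz, 149 kHz.

93.5 kHz, 128.5 kHz, 149 kHz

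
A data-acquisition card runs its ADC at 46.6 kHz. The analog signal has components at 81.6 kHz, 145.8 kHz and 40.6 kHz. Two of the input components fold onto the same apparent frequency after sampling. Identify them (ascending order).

fs/2 = 23.3 kHz.
81.6 kHz mod fs = 35 kHz.
35 kHz > fs/2 = 23.3 kHz, folds to fs − 35 kHz = 11.6 kHz.
145.8 kHz mod fs = 6 kHz.
6 kHz ≤ fs/2 = 23.3 kHz, appears at 6 kHz.
40.6 kHz > fs/2 = 23.3 kHz, folds to fs − 40.6 kHz = 6 kHz.
40.6 kHz and 145.8 kHz both map to 6 kHz.

40.6 kHz, 145.8 kHz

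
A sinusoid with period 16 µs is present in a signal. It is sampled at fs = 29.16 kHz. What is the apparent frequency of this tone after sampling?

4.18 kHz

T = 16 µs → f = 1/T = 62.5 kHz.
62.5 kHz mod fs = 4.18 kHz.
4.18 kHz ≤ fs/2 = 14.58 kHz, appears at 4.18 kHz.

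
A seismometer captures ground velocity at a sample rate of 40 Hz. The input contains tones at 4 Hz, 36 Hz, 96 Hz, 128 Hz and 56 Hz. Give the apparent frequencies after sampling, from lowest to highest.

fs/2 = 20 Hz.
4 Hz ≤ fs/2 = 20 Hz, passes unchanged.
36 Hz > fs/2 = 20 Hz, folds to fs − 36 Hz = 4 Hz.
96 Hz mod fs = 16 Hz.
16 Hz ≤ fs/2 = 20 Hz, appears at 16 Hz.
128 Hz mod fs = 8 Hz.
8 Hz ≤ fs/2 = 20 Hz, appears at 8 Hz.
56 Hz mod fs = 16 Hz.
16 Hz ≤ fs/2 = 20 Hz, appears at 16 Hz.
Distinct values: {4 Hz, 8 Hz, 16 Hz}.

4 Hz, 8 Hz, 16 Hz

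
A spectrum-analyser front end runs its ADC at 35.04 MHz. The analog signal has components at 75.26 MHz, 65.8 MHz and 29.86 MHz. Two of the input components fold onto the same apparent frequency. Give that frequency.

5.18 MHz

fs/2 = 17.52 MHz.
75.26 MHz mod fs = 5.18 MHz.
5.18 MHz ≤ fs/2 = 17.52 MHz, appears at 5.18 MHz.
65.8 MHz mod fs = 30.76 MHz.
30.76 MHz > fs/2 = 17.52 MHz, folds to fs − 30.76 MHz = 4.28 MHz.
29.86 MHz > fs/2 = 17.52 MHz, folds to fs − 29.86 MHz = 5.18 MHz.
29.86 MHz and 75.26 MHz both map to 5.18 MHz.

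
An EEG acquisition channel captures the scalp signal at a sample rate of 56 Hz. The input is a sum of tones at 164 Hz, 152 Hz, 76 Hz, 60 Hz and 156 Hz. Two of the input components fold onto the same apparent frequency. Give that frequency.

fs/2 = 28 Hz.
164 Hz mod fs = 52 Hz.
52 Hz > fs/2 = 28 Hz, folds to fs − 52 Hz = 4 Hz.
152 Hz mod fs = 40 Hz.
40 Hz > fs/2 = 28 Hz, folds to fs − 40 Hz = 16 Hz.
76 Hz mod fs = 20 Hz.
20 Hz ≤ fs/2 = 28 Hz, appears at 20 Hz.
60 Hz mod fs = 4 Hz.
4 Hz ≤ fs/2 = 28 Hz, appears at 4 Hz.
156 Hz mod fs = 44 Hz.
44 Hz > fs/2 = 28 Hz, folds to fs − 44 Hz = 12 Hz.
60 Hz and 164 Hz both map to 4 Hz.

4 Hz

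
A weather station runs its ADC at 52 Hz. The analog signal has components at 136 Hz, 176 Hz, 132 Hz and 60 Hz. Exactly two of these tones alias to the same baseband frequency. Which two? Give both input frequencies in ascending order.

136 Hz, 176 Hz

fs/2 = 26 Hz.
136 Hz mod fs = 32 Hz.
32 Hz > fs/2 = 26 Hz, folds to fs − 32 Hz = 20 Hz.
176 Hz mod fs = 20 Hz.
20 Hz ≤ fs/2 = 26 Hz, appears at 20 Hz.
132 Hz mod fs = 28 Hz.
28 Hz > fs/2 = 26 Hz, folds to fs − 28 Hz = 24 Hz.
60 Hz mod fs = 8 Hz.
8 Hz ≤ fs/2 = 26 Hz, appears at 8 Hz.
136 Hz and 176 Hz both map to 20 Hz.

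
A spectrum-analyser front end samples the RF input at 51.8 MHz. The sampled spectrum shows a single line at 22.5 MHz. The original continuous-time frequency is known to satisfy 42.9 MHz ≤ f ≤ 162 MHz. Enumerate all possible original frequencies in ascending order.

Frequencies that alias to 22.5 MHz are k·fs ± 22.5 MHz for integer k ≥ 0.
k=0: 22.5 MHz.
k=1: 29.3 MHz, 74.3 MHz.
k=2: 81.1 MHz, 126.1 MHz.
k=3: 132.9 MHz, 177.9 MHz.
k=4: 184.7 MHz, 229.7 MHz.
Within [42.9 MHz, 162 MHz]: 74.3 MHz, 81.1 MHz, 126.1 MHz, 132.9 MHz.

74.3 MHz, 81.1 MHz, 126.1 MHz, 132.9 MHz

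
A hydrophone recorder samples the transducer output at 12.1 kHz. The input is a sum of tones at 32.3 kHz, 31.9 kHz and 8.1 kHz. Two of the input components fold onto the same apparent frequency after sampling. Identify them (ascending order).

8.1 kHz, 32.3 kHz

fs/2 = 6.05 kHz.
32.3 kHz mod fs = 8.1 kHz.
8.1 kHz > fs/2 = 6.05 kHz, folds to fs − 8.1 kHz = 4 kHz.
31.9 kHz mod fs = 7.7 kHz.
7.7 kHz > fs/2 = 6.05 kHz, folds to fs − 7.7 kHz = 4.4 kHz.
8.1 kHz > fs/2 = 6.05 kHz, folds to fs − 8.1 kHz = 4 kHz.
8.1 kHz and 32.3 kHz both map to 4 kHz.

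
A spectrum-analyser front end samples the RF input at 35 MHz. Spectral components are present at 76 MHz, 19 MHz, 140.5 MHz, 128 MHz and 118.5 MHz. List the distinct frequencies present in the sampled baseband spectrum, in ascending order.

0.5 MHz, 6 MHz, 12 MHz, 13.5 MHz, 16 MHz

fs/2 = 17.5 MHz.
76 MHz mod fs = 6 MHz.
6 MHz ≤ fs/2 = 17.5 MHz, appears at 6 MHz.
19 MHz > fs/2 = 17.5 MHz, folds to fs − 19 MHz = 16 MHz.
140.5 MHz mod fs = 0.5 MHz.
0.5 MHz ≤ fs/2 = 17.5 MHz, appears at 0.5 MHz.
128 MHz mod fs = 23 MHz.
23 MHz > fs/2 = 17.5 MHz, folds to fs − 23 MHz = 12 MHz.
118.5 MHz mod fs = 13.5 MHz.
13.5 MHz ≤ fs/2 = 17.5 MHz, appears at 13.5 MHz.
Distinct values: {0.5 MHz, 6 MHz, 12 MHz, 13.5 MHz, 16 MHz}.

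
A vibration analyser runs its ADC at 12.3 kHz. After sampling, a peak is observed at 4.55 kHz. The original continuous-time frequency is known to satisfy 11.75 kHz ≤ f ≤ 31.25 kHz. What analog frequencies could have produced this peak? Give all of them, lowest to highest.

16.85 kHz, 20.05 kHz, 29.15 kHz

Frequencies that alias to 4.55 kHz are k·fs ± 4.55 kHz for integer k ≥ 0.
k=0: 4.55 kHz.
k=1: 7.75 kHz, 16.85 kHz.
k=2: 20.05 kHz, 29.15 kHz.
k=3: 32.35 kHz, 41.45 kHz.
Within [11.75 kHz, 31.25 kHz]: 16.85 kHz, 20.05 kHz, 29.15 kHz.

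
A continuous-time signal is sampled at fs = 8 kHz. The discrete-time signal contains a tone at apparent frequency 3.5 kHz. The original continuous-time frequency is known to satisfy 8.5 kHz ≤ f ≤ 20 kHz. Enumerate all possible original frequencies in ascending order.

Frequencies that alias to 3.5 kHz are k·fs ± 3.5 kHz for integer k ≥ 0.
k=0: 3.5 kHz.
k=1: 4.5 kHz, 11.5 kHz.
k=2: 12.5 kHz, 19.5 kHz.
k=3: 20.5 kHz, 27.5 kHz.
Within [8.5 kHz, 20 kHz]: 11.5 kHz, 12.5 kHz, 19.5 kHz.

11.5 kHz, 12.5 kHz, 19.5 kHz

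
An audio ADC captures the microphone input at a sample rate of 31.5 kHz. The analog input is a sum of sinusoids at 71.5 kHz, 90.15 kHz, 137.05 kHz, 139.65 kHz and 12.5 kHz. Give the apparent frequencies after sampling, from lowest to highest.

fs/2 = 15.75 kHz.
71.5 kHz mod fs = 8.5 kHz.
8.5 kHz ≤ fs/2 = 15.75 kHz, appears at 8.5 kHz.
90.15 kHz mod fs = 27.15 kHz.
27.15 kHz > fs/2 = 15.75 kHz, folds to fs − 27.15 kHz = 4.35 kHz.
137.05 kHz mod fs = 11.05 kHz.
11.05 kHz ≤ fs/2 = 15.75 kHz, appears at 11.05 kHz.
139.65 kHz mod fs = 13.65 kHz.
13.65 kHz ≤ fs/2 = 15.75 kHz, appears at 13.65 kHz.
12.5 kHz ≤ fs/2 = 15.75 kHz, passes unchanged.
Distinct values: {4.35 kHz, 8.5 kHz, 11.05 kHz, 12.5 kHz, 13.65 kHz}.

4.35 kHz, 8.5 kHz, 11.05 kHz, 12.5 kHz, 13.65 kHz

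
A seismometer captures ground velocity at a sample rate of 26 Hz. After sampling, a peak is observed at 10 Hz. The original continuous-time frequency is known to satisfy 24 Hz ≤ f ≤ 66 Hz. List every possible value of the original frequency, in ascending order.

Frequencies that alias to 10 Hz are k·fs ± 10 Hz for integer k ≥ 0.
k=0: 10 Hz.
k=1: 16 Hz, 36 Hz.
k=2: 42 Hz, 62 Hz.
k=3: 68 Hz, 88 Hz.
Within [24 Hz, 66 Hz]: 36 Hz, 42 Hz, 62 Hz.

36 Hz, 42 Hz, 62 Hz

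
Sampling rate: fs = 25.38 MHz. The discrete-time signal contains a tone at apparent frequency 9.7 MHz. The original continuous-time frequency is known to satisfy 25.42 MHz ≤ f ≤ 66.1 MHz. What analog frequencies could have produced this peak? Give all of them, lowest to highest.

35.08 MHz, 41.06 MHz, 60.46 MHz

Frequencies that alias to 9.7 MHz are k·fs ± 9.7 MHz for integer k ≥ 0.
k=0: 9.7 MHz.
k=1: 15.68 MHz, 35.08 MHz.
k=2: 41.06 MHz, 60.46 MHz.
k=3: 66.44 MHz, 85.84 MHz.
Within [25.42 MHz, 66.1 MHz]: 35.08 MHz, 41.06 MHz, 60.46 MHz.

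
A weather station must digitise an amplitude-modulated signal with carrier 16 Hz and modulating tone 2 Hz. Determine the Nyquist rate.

AM sidebands sit at fc ± fm = 14 Hz and 18 Hz.
Highest-frequency component: 18 Hz.
Nyquist rate = 2 × 18 Hz = 36 Hz.

36 Hz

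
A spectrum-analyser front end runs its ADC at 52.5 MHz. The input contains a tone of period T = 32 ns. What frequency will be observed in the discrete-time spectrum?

T = 32 ns → f = 1/T = 31.25 MHz.
31.25 MHz > fs/2 = 26.25 MHz, folds to fs − 31.25 MHz = 21.25 MHz.

21.25 MHz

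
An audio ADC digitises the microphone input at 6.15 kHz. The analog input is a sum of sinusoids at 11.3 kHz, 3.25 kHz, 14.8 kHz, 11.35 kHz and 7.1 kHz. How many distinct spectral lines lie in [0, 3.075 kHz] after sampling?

fs/2 = 3.075 kHz.
11.3 kHz mod fs = 5.15 kHz.
5.15 kHz > fs/2 = 3.075 kHz, folds to fs − 5.15 kHz = 1 kHz.
3.25 kHz > fs/2 = 3.075 kHz, folds to fs − 3.25 kHz = 2.9 kHz.
14.8 kHz mod fs = 2.5 kHz.
2.5 kHz ≤ fs/2 = 3.075 kHz, appears at 2.5 kHz.
11.35 kHz mod fs = 5.2 kHz.
5.2 kHz > fs/2 = 3.075 kHz, folds to fs − 5.2 kHz = 0.95 kHz.
7.1 kHz mod fs = 0.95 kHz.
0.95 kHz ≤ fs/2 = 3.075 kHz, appears at 0.95 kHz.
Distinct values: {0.95 kHz, 1 kHz, 2.5 kHz, 2.9 kHz} → 4.

4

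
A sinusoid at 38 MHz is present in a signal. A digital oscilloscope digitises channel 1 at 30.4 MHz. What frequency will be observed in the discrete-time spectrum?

7.6 MHz

38 MHz mod fs = 7.6 MHz.
7.6 MHz ≤ fs/2 = 15.2 MHz, appears at 7.6 MHz.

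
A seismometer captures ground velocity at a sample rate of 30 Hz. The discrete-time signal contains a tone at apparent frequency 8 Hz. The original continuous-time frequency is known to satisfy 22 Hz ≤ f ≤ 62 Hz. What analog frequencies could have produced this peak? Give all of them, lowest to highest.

22 Hz, 38 Hz, 52 Hz

Frequencies that alias to 8 Hz are k·fs ± 8 Hz for integer k ≥ 0.
k=0: 8 Hz.
k=1: 22 Hz, 38 Hz.
k=2: 52 Hz, 68 Hz.
k=3: 82 Hz, 98 Hz.
Within [22 Hz, 62 Hz]: 22 Hz, 38 Hz, 52 Hz.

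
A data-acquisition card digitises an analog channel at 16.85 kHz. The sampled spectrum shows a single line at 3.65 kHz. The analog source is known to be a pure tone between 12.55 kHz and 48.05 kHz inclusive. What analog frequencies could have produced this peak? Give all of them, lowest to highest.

Frequencies that alias to 3.65 kHz are k·fs ± 3.65 kHz for integer k ≥ 0.
k=0: 3.65 kHz.
k=1: 13.2 kHz, 20.5 kHz.
k=2: 30.05 kHz, 37.35 kHz.
k=3: 46.9 kHz, 54.2 kHz.
k=4: 63.75 kHz, 71.05 kHz.
Within [12.55 kHz, 48.05 kHz]: 13.2 kHz, 20.5 kHz, 30.05 kHz, 37.35 kHz, 46.9 kHz.

13.2 kHz, 20.5 kHz, 30.05 kHz, 37.35 kHz, 46.9 kHz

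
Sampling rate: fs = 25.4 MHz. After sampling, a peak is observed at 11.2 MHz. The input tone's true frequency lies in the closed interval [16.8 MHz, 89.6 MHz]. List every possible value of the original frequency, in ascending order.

36.6 MHz, 39.6 MHz, 62 MHz, 65 MHz, 87.4 MHz

Frequencies that alias to 11.2 MHz are k·fs ± 11.2 MHz for integer k ≥ 0.
k=0: 11.2 MHz.
k=1: 14.2 MHz, 36.6 MHz.
k=2: 39.6 MHz, 62 MHz.
k=3: 65 MHz, 87.4 MHz.
k=4: 90.4 MHz, 112.8 MHz.
Within [16.8 MHz, 89.6 MHz]: 36.6 MHz, 39.6 MHz, 62 MHz, 65 MHz, 87.4 MHz.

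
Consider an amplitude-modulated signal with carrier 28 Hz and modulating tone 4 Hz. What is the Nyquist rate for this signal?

AM sidebands sit at fc ± fm = 24 Hz and 32 Hz.
Highest-frequency component: 32 Hz.
Nyquist rate = 2 × 32 Hz = 64 Hz.

64 Hz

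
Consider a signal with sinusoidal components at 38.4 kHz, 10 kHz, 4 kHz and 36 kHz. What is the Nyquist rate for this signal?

Highest-frequency component: 38.4 kHz.
Nyquist rate = 2 × 38.4 kHz = 76.8 kHz.

76.8 kHz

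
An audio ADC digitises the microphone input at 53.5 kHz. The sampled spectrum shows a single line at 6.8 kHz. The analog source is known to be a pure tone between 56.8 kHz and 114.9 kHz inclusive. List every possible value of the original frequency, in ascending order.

Frequencies that alias to 6.8 kHz are k·fs ± 6.8 kHz for integer k ≥ 0.
k=0: 6.8 kHz.
k=1: 46.7 kHz, 60.3 kHz.
k=2: 100.2 kHz, 113.8 kHz.
k=3: 153.7 kHz, 167.3 kHz.
Within [56.8 kHz, 114.9 kHz]: 60.3 kHz, 100.2 kHz, 113.8 kHz.

60.3 kHz, 100.2 kHz, 113.8 kHz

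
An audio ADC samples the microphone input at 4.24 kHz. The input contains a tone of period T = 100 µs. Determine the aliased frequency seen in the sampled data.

T = 100 µs → f = 1/T = 10 kHz.
10 kHz mod fs = 1.52 kHz.
1.52 kHz ≤ fs/2 = 2.12 kHz, appears at 1.52 kHz.

1.52 kHz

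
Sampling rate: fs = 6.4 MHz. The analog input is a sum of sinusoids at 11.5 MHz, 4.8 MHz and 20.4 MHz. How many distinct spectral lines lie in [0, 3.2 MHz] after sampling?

3

fs/2 = 3.2 MHz.
11.5 MHz mod fs = 5.1 MHz.
5.1 MHz > fs/2 = 3.2 MHz, folds to fs − 5.1 MHz = 1.3 MHz.
4.8 MHz > fs/2 = 3.2 MHz, folds to fs − 4.8 MHz = 1.6 MHz.
20.4 MHz mod fs = 1.2 MHz.
1.2 MHz ≤ fs/2 = 3.2 MHz, appears at 1.2 MHz.
Distinct values: {1.2 MHz, 1.3 MHz, 1.6 MHz} → 3.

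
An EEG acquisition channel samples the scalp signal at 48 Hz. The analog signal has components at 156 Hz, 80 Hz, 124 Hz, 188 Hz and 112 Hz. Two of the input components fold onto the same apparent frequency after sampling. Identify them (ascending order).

80 Hz, 112 Hz

fs/2 = 24 Hz.
156 Hz mod fs = 12 Hz.
12 Hz ≤ fs/2 = 24 Hz, appears at 12 Hz.
80 Hz mod fs = 32 Hz.
32 Hz > fs/2 = 24 Hz, folds to fs − 32 Hz = 16 Hz.
124 Hz mod fs = 28 Hz.
28 Hz > fs/2 = 24 Hz, folds to fs − 28 Hz = 20 Hz.
188 Hz mod fs = 44 Hz.
44 Hz > fs/2 = 24 Hz, folds to fs − 44 Hz = 4 Hz.
112 Hz mod fs = 16 Hz.
16 Hz ≤ fs/2 = 24 Hz, appears at 16 Hz.
80 Hz and 112 Hz both map to 16 Hz.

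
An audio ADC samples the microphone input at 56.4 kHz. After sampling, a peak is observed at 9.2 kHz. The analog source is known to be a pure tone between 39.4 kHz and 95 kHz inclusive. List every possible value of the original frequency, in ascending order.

Frequencies that alias to 9.2 kHz are k·fs ± 9.2 kHz for integer k ≥ 0.
k=0: 9.2 kHz.
k=1: 47.2 kHz, 65.6 kHz.
k=2: 103.6 kHz, 122 kHz.
Within [39.4 kHz, 95 kHz]: 47.2 kHz, 65.6 kHz.

47.2 kHz, 65.6 kHz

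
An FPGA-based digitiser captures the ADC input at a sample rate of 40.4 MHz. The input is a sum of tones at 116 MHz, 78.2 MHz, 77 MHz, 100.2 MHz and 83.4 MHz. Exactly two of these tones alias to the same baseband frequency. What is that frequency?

2.6 MHz

fs/2 = 20.2 MHz.
116 MHz mod fs = 35.2 MHz.
35.2 MHz > fs/2 = 20.2 MHz, folds to fs − 35.2 MHz = 5.2 MHz.
78.2 MHz mod fs = 37.8 MHz.
37.8 MHz > fs/2 = 20.2 MHz, folds to fs − 37.8 MHz = 2.6 MHz.
77 MHz mod fs = 36.6 MHz.
36.6 MHz > fs/2 = 20.2 MHz, folds to fs − 36.6 MHz = 3.8 MHz.
100.2 MHz mod fs = 19.4 MHz.
19.4 MHz ≤ fs/2 = 20.2 MHz, appears at 19.4 MHz.
83.4 MHz mod fs = 2.6 MHz.
2.6 MHz ≤ fs/2 = 20.2 MHz, appears at 2.6 MHz.
78.2 MHz and 83.4 MHz both map to 2.6 MHz.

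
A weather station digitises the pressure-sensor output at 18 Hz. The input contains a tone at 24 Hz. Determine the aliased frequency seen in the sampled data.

6 Hz

24 Hz mod fs = 6 Hz.
6 Hz ≤ fs/2 = 9 Hz, appears at 6 Hz.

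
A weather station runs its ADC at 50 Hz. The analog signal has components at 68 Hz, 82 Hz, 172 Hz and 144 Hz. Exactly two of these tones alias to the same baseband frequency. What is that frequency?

18 Hz

fs/2 = 25 Hz.
68 Hz mod fs = 18 Hz.
18 Hz ≤ fs/2 = 25 Hz, appears at 18 Hz.
82 Hz mod fs = 32 Hz.
32 Hz > fs/2 = 25 Hz, folds to fs − 32 Hz = 18 Hz.
172 Hz mod fs = 22 Hz.
22 Hz ≤ fs/2 = 25 Hz, appears at 22 Hz.
144 Hz mod fs = 44 Hz.
44 Hz > fs/2 = 25 Hz, folds to fs − 44 Hz = 6 Hz.
68 Hz and 82 Hz both map to 18 Hz.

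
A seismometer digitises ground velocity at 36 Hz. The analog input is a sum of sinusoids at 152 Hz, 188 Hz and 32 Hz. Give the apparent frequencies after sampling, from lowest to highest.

fs/2 = 18 Hz.
152 Hz mod fs = 8 Hz.
8 Hz ≤ fs/2 = 18 Hz, appears at 8 Hz.
188 Hz mod fs = 8 Hz.
8 Hz ≤ fs/2 = 18 Hz, appears at 8 Hz.
32 Hz > fs/2 = 18 Hz, folds to fs − 32 Hz = 4 Hz.
Distinct values: {4 Hz, 8 Hz}.

4 Hz, 8 Hz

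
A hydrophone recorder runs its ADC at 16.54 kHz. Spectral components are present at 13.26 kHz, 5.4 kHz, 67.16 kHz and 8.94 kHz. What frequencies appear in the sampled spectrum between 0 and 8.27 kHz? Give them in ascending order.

1 kHz, 3.28 kHz, 5.4 kHz, 7.6 kHz

fs/2 = 8.27 kHz.
13.26 kHz > fs/2 = 8.27 kHz, folds to fs − 13.26 kHz = 3.28 kHz.
5.4 kHz ≤ fs/2 = 8.27 kHz, passes unchanged.
67.16 kHz mod fs = 1 kHz.
1 kHz ≤ fs/2 = 8.27 kHz, appears at 1 kHz.
8.94 kHz > fs/2 = 8.27 kHz, folds to fs − 8.94 kHz = 7.6 kHz.
Distinct values: {1 kHz, 3.28 kHz, 5.4 kHz, 7.6 kHz}.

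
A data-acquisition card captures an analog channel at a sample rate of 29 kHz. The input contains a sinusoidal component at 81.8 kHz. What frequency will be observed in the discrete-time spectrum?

81.8 kHz mod fs = 23.8 kHz.
23.8 kHz > fs/2 = 14.5 kHz, folds to fs − 23.8 kHz = 5.2 kHz.

5.2 kHz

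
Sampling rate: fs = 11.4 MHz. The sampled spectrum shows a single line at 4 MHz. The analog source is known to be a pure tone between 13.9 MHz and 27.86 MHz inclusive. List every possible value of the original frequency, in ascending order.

15.4 MHz, 18.8 MHz, 26.8 MHz

Frequencies that alias to 4 MHz are k·fs ± 4 MHz for integer k ≥ 0.
k=0: 4 MHz.
k=1: 7.4 MHz, 15.4 MHz.
k=2: 18.8 MHz, 26.8 MHz.
k=3: 30.2 MHz, 38.2 MHz.
Within [13.9 MHz, 27.86 MHz]: 15.4 MHz, 18.8 MHz, 26.8 MHz.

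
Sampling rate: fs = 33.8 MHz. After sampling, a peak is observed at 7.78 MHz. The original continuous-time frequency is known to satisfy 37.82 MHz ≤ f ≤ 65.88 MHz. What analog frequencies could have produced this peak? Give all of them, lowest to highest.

Frequencies that alias to 7.78 MHz are k·fs ± 7.78 MHz for integer k ≥ 0.
k=0: 7.78 MHz.
k=1: 26.02 MHz, 41.58 MHz.
k=2: 59.82 MHz, 75.38 MHz.
k=3: 93.62 MHz, 109.18 MHz.
Within [37.82 MHz, 65.88 MHz]: 41.58 MHz, 59.82 MHz.

41.58 MHz, 59.82 MHz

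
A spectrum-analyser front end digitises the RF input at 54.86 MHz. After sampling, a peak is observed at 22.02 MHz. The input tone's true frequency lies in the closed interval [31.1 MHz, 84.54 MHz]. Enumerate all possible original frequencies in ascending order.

Frequencies that alias to 22.02 MHz are k·fs ± 22.02 MHz for integer k ≥ 0.
k=0: 22.02 MHz.
k=1: 32.84 MHz, 76.88 MHz.
k=2: 87.7 MHz, 131.74 MHz.
Within [31.1 MHz, 84.54 MHz]: 32.84 MHz, 76.88 MHz.

32.84 MHz, 76.88 MHz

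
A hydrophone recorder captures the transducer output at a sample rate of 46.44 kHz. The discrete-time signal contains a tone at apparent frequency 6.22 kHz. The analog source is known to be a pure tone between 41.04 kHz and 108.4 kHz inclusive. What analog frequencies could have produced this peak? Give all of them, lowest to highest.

Frequencies that alias to 6.22 kHz are k·fs ± 6.22 kHz for integer k ≥ 0.
k=0: 6.22 kHz.
k=1: 40.22 kHz, 52.66 kHz.
k=2: 86.66 kHz, 99.1 kHz.
k=3: 133.1 kHz, 145.54 kHz.
Within [41.04 kHz, 108.4 kHz]: 52.66 kHz, 86.66 kHz, 99.1 kHz.

52.66 kHz, 86.66 kHz, 99.1 kHz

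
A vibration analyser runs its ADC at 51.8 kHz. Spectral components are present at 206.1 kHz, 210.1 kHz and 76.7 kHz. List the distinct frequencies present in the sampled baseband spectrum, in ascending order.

fs/2 = 25.9 kHz.
206.1 kHz mod fs = 50.7 kHz.
50.7 kHz > fs/2 = 25.9 kHz, folds to fs − 50.7 kHz = 1.1 kHz.
210.1 kHz mod fs = 2.9 kHz.
2.9 kHz ≤ fs/2 = 25.9 kHz, appears at 2.9 kHz.
76.7 kHz mod fs = 24.9 kHz.
24.9 kHz ≤ fs/2 = 25.9 kHz, appears at 24.9 kHz.
Distinct values: {1.1 kHz, 2.9 kHz, 24.9 kHz}.

1.1 kHz, 2.9 kHz, 24.9 kHz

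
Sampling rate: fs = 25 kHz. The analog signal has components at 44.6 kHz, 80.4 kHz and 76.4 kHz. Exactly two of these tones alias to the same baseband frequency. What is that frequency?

5.4 kHz

fs/2 = 12.5 kHz.
44.6 kHz mod fs = 19.6 kHz.
19.6 kHz > fs/2 = 12.5 kHz, folds to fs − 19.6 kHz = 5.4 kHz.
80.4 kHz mod fs = 5.4 kHz.
5.4 kHz ≤ fs/2 = 12.5 kHz, appears at 5.4 kHz.
76.4 kHz mod fs = 1.4 kHz.
1.4 kHz ≤ fs/2 = 12.5 kHz, appears at 1.4 kHz.
44.6 kHz and 80.4 kHz both map to 5.4 kHz.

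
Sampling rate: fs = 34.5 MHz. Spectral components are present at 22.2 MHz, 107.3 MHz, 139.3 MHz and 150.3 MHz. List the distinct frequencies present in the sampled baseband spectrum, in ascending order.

fs/2 = 17.25 MHz.
22.2 MHz > fs/2 = 17.25 MHz, folds to fs − 22.2 MHz = 12.3 MHz.
107.3 MHz mod fs = 3.8 MHz.
3.8 MHz ≤ fs/2 = 17.25 MHz, appears at 3.8 MHz.
139.3 MHz mod fs = 1.3 MHz.
1.3 MHz ≤ fs/2 = 17.25 MHz, appears at 1.3 MHz.
150.3 MHz mod fs = 12.3 MHz.
12.3 MHz ≤ fs/2 = 17.25 MHz, appears at 12.3 MHz.
Distinct values: {1.3 MHz, 3.8 MHz, 12.3 MHz}.

1.3 MHz, 3.8 MHz, 12.3 MHz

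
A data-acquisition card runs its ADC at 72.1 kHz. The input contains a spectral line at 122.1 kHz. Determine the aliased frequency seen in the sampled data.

22.1 kHz

122.1 kHz mod fs = 50 kHz.
50 kHz > fs/2 = 36.05 kHz, folds to fs − 50 kHz = 22.1 kHz.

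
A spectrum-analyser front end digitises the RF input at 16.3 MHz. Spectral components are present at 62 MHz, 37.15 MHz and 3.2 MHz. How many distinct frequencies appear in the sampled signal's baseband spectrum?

2

fs/2 = 8.15 MHz.
62 MHz mod fs = 13.1 MHz.
13.1 MHz > fs/2 = 8.15 MHz, folds to fs − 13.1 MHz = 3.2 MHz.
37.15 MHz mod fs = 4.55 MHz.
4.55 MHz ≤ fs/2 = 8.15 MHz, appears at 4.55 MHz.
3.2 MHz ≤ fs/2 = 8.15 MHz, passes unchanged.
Distinct values: {3.2 MHz, 4.55 MHz} → 2.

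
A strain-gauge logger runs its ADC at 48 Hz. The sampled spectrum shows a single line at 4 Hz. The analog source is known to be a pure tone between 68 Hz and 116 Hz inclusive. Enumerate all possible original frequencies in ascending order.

92 Hz, 100 Hz

Frequencies that alias to 4 Hz are k·fs ± 4 Hz for integer k ≥ 0.
k=0: 4 Hz.
k=1: 44 Hz, 52 Hz.
k=2: 92 Hz, 100 Hz.
k=3: 140 Hz, 148 Hz.
Within [68 Hz, 116 Hz]: 92 Hz, 100 Hz.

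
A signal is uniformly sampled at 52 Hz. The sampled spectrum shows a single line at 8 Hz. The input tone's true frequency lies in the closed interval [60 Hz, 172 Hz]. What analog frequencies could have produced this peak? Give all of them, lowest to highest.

60 Hz, 96 Hz, 112 Hz, 148 Hz, 164 Hz

Frequencies that alias to 8 Hz are k·fs ± 8 Hz for integer k ≥ 0.
k=0: 8 Hz.
k=1: 44 Hz, 60 Hz.
k=2: 96 Hz, 112 Hz.
k=3: 148 Hz, 164 Hz.
k=4: 200 Hz, 216 Hz.
Within [60 Hz, 172 Hz]: 60 Hz, 96 Hz, 112 Hz, 148 Hz, 164 Hz.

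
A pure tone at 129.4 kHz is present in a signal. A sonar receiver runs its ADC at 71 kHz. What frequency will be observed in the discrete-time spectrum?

129.4 kHz mod fs = 58.4 kHz.
58.4 kHz > fs/2 = 35.5 kHz, folds to fs − 58.4 kHz = 12.6 kHz.

12.6 kHz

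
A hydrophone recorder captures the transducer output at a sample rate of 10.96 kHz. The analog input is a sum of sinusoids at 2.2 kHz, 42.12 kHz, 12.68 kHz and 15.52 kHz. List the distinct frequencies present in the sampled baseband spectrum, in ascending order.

1.72 kHz, 2.2 kHz, 4.56 kHz

fs/2 = 5.48 kHz.
2.2 kHz ≤ fs/2 = 5.48 kHz, passes unchanged.
42.12 kHz mod fs = 9.24 kHz.
9.24 kHz > fs/2 = 5.48 kHz, folds to fs − 9.24 kHz = 1.72 kHz.
12.68 kHz mod fs = 1.72 kHz.
1.72 kHz ≤ fs/2 = 5.48 kHz, appears at 1.72 kHz.
15.52 kHz mod fs = 4.56 kHz.
4.56 kHz ≤ fs/2 = 5.48 kHz, appears at 4.56 kHz.
Distinct values: {1.72 kHz, 2.2 kHz, 4.56 kHz}.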